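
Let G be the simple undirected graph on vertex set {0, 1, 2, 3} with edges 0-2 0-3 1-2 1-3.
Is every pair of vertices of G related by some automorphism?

G is 2-regular and bipartite on 2^2 = 4 vertices with girth 4; it is the hypercube graph Q_2. The symmetry group of the 2-cube is the hyperoctahedral group B_2 = Z_2 ≀ S_2, of order 2^2·2! = 8. Under this action every vertex can be carried to every other, so G is vertex-transitive.

Yes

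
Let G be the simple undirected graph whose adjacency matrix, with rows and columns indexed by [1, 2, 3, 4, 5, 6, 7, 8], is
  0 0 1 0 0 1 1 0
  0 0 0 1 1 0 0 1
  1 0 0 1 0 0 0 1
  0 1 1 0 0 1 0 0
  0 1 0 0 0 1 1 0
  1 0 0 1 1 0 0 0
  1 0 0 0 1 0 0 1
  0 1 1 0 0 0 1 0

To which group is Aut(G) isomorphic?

Z_2^3 ⋊ S_3

G is 3-regular and bipartite on 2^3 = 8 vertices with girth 4; it is the hypercube graph Q_3. Aut(Q_3) consists of the signed permutations of the 3 coordinate axes: 3! permutations times 2^3 sign flips, so |Aut| = 2^3·3! = 48.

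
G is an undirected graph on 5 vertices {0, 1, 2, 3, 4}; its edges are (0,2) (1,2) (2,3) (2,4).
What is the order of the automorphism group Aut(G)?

Vertex 2 has degree 4 and every other vertex has degree 1, so G is the star K_{1,4} with centre 2. The 4 leaves are pairwise interchangeable while the centre is fixed, giving Aut(G) = S_4.

24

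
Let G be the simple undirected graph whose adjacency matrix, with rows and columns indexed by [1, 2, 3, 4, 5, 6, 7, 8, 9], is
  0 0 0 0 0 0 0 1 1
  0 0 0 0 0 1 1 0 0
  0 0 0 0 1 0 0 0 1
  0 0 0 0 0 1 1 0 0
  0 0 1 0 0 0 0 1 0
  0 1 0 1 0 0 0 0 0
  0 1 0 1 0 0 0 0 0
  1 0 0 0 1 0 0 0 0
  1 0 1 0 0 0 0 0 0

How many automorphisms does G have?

G has two connected components, {1, 3, 5, 8, 9} and {2, 4, 6, 7}; each is 2-regular, so G = C_5 ⊔ C_4. No automorphism exchanges components of different sizes, hence Aut(G) is the direct product D_5 × D_4, order 80.

80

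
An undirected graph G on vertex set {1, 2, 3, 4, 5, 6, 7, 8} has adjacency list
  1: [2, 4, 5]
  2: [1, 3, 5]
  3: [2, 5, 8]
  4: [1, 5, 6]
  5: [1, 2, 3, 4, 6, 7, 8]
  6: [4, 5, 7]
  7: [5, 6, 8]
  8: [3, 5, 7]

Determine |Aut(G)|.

14

Vertex 5 is the unique vertex of degree 7; the remaining 7 vertices each have degree 3 and induce a cycle, so G is the wheel on 8 vertices with hub 5. With the hub fixed, the remaining symmetry is that of the rim cycle C_7, giving the dihedral group D_7.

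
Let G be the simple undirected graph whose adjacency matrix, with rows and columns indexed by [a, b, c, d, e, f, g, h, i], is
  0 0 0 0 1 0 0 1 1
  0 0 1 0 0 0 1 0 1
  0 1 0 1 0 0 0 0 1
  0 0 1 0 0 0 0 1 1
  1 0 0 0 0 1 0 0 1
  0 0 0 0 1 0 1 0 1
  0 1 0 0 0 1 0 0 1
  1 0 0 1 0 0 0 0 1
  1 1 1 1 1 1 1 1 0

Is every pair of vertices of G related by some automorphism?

No

Vertex i is the only vertex of degree 8, so every automorphism fixes it; G is not vertex-transitive.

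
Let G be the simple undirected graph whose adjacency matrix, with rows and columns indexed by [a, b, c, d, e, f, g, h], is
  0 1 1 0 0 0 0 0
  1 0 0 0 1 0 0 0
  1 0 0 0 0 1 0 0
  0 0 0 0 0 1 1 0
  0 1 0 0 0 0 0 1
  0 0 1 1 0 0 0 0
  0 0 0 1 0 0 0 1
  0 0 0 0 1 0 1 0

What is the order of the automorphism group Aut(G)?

16

G is 2-regular and connected on 8 vertices, i.e. the cycle C_8. The automorphisms of the 8-cycle are exactly the symmetries of a regular 8-gon: the dihedral group D_8, |D_8| = 16.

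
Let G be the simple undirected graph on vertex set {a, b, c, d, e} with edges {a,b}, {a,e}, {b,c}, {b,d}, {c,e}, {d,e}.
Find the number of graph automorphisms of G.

The vertices split by degree into {b, e} (degree 3) and {a, c, d} (degree 2); every edge runs between the two parts, so G is the complete bipartite graph K_{2,3}. Automorphisms preserve the bipartition setwise (since the parts differ in size) and act as S_2 × S_3 within it; |Aut| = 12.

12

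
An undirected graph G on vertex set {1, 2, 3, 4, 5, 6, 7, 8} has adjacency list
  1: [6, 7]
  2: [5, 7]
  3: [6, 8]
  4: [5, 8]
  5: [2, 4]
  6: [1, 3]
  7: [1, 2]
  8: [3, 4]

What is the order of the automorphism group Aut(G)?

16

G is 2-regular and connected on 8 vertices, i.e. the cycle C_8. The automorphisms of the 8-cycle are exactly the symmetries of a regular 8-gon: the dihedral group D_8, |D_8| = 16.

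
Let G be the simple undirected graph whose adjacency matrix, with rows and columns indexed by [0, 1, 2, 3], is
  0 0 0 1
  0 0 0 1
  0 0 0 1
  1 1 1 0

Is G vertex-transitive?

Vertex 3 is the only vertex of degree 3, so every automorphism fixes it; G is not vertex-transitive.

No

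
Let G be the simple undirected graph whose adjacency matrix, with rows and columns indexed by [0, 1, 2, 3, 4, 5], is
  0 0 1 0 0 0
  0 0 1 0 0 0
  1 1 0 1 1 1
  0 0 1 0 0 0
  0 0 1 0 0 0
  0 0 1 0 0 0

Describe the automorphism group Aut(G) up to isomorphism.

Vertex 2 has degree 5 and every other vertex has degree 1, so G is the star K_{1,5} with centre 2. The 5 leaves are pairwise interchangeable while the centre is fixed, giving Aut(G) = S_5.

the symmetric group on 5 letters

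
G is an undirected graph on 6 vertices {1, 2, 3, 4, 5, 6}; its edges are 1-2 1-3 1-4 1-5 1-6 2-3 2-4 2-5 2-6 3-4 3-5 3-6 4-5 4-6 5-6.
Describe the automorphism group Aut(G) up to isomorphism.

S_6

All 6 vertices are pairwise adjacent: G = K_6. Every bijection on the vertex set is an automorphism of K_6; hence Aut(K_6) ≅ S_6, order 720.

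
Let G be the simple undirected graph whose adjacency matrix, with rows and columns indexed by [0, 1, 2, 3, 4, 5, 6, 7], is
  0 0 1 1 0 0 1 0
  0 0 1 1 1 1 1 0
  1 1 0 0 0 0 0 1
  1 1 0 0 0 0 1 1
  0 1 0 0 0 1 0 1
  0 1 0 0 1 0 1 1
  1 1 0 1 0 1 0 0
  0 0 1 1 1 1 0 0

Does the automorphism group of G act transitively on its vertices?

No

Vertex 1 is the only vertex of degree 5, so every automorphism fixes it; G is not vertex-transitive.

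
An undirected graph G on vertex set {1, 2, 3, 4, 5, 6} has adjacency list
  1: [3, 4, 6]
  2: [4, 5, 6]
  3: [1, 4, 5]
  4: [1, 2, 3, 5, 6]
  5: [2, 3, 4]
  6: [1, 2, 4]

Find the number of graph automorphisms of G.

Vertex 4 is the unique vertex of degree 5; the remaining 5 vertices each have degree 3 and induce a cycle, so G is the wheel on 6 vertices with hub 4. With the hub fixed, the remaining symmetry is that of the rim cycle C_5, giving the dihedral group D_5.

10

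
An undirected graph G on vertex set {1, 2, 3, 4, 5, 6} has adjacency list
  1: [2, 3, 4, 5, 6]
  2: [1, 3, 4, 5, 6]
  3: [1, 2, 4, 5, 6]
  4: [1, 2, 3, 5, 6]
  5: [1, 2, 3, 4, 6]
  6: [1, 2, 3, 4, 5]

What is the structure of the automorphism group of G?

S_6

Every vertex has degree 5, so G is the complete graph K_6. Every bijection on the vertex set is an automorphism of K_6; hence Aut(K_6) ≅ S_6, order 720.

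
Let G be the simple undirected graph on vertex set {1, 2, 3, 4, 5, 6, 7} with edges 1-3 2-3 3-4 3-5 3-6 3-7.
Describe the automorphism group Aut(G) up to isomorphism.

S_6

Vertex 3 has degree 6 and every other vertex has degree 1, so G is the star K_{1,6} with centre 3. Any automorphism fixes the centre and permutes the 6 leaves freely, so Aut(G) ≅ S_6 of order 6! = 720.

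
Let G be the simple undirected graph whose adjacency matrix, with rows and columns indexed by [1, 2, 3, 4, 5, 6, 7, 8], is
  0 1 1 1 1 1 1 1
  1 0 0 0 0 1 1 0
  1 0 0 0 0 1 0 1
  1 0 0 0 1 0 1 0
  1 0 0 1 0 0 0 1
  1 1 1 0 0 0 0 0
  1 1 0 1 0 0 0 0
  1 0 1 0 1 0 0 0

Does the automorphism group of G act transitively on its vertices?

No

Vertex 1 is the only vertex of degree 7, so every automorphism fixes it; G is not vertex-transitive.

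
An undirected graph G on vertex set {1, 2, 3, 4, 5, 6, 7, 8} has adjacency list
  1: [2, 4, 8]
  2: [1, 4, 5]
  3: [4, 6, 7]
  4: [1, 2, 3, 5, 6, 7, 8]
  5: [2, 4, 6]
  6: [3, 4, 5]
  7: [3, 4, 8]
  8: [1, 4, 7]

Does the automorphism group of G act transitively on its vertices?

No

Vertex 4 is the only vertex of degree 7, so every automorphism fixes it; G is not vertex-transitive.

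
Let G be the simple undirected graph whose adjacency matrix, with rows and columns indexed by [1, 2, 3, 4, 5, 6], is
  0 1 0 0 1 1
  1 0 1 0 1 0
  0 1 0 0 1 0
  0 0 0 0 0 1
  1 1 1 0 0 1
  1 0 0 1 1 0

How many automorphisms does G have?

Degrees alone do not determine every vertex (e.g. 1 and 2 both have degree 3), but their neighbour-degree multisets differ: N(1) has degrees [3, 3, 4] while N(2) has degrees [2, 3, 4]. Repeating this refinement separates all vertices, so the only automorphism is the identity.

1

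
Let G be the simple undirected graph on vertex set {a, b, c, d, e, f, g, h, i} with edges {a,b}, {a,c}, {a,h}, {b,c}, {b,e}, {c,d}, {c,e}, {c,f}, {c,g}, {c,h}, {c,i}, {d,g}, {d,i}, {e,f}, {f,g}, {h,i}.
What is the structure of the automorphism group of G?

D_8

Vertex c is the unique vertex of degree 8; the remaining 8 vertices each have degree 3 and induce a cycle, so G is the wheel on 9 vertices with hub c. Every automorphism fixes the hub and acts on the rim 8-cycle, so Aut(G) ≅ Aut(C_8) = D_8 of order 16.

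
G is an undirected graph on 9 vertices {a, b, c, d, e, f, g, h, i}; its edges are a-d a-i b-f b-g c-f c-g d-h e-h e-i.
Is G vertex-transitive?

G has two connected components, {a, d, e, h, i} and {b, c, f, g}; each is 2-regular, so G = C_5 ⊔ C_4. The orbit of a under Aut(G) is {a, d, e, h, i}, which does not contain b, so G is not vertex-transitive.

No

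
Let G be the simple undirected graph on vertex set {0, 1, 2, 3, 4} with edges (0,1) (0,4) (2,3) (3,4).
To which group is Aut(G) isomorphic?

Z_2

The degree sequence is [2, 1, 1, 2, 2]; the two degree-1 vertices 1 and 2 are the ends of a path, so G = P_5. A path has exactly one nontrivial symmetry — reversal — giving Aut(G) of order 2.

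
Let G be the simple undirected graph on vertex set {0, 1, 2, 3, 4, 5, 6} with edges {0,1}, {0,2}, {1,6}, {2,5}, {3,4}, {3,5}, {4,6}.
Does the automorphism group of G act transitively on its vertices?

G is 2-regular and connected on 7 vertices, i.e. the cycle C_7. C_7 has 7 rotations and 7 reflections, so Aut(C_7) ≅ D_7 of order 14. Under this action every vertex can be carried to every other, so G is vertex-transitive.

Yes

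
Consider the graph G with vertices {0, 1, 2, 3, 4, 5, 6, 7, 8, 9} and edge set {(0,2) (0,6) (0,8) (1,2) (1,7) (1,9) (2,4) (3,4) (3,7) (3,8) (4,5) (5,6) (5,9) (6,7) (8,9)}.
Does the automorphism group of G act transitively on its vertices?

G is 3-regular on 10 vertices with no triangles and no 4-cycles (girth 5): this is the Petersen graph. It is a classical fact that the Petersen graph has automorphism group S_5 (order 120), arising from its description as the Kneser graph K(5,2). Under this action every vertex can be carried to every other, so G is vertex-transitive.

Yes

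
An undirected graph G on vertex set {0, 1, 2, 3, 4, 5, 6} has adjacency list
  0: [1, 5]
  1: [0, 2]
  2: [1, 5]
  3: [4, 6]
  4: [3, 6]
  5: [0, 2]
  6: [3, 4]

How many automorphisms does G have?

48

G has two connected components, {0, 1, 2, 5} and {3, 4, 6}; each is 2-regular, so G = C_4 ⊔ C_3. The components are non-isomorphic (different sizes), so Aut(G) = Aut(C_3) × Aut(C_4) = D_3 × D_4 of order 6·8 = 48.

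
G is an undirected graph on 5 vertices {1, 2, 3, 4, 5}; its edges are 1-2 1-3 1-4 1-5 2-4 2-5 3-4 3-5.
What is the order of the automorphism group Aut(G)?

Vertex 1 is the unique vertex of degree 4; the remaining 4 vertices each have degree 3 and induce a cycle, so G is the wheel on 5 vertices with hub 1. With the hub fixed, the remaining symmetry is that of the rim cycle C_4, giving the dihedral group D_4.

8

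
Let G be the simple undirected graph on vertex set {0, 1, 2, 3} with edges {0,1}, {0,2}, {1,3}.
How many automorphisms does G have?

2

The degree sequence is [2, 2, 1, 1]; the two degree-1 vertices 2 and 3 are the ends of a path, so G = P_4. The only nontrivial automorphism of a path is the end-to-end reflection, so Aut(G) ≅ Z_2.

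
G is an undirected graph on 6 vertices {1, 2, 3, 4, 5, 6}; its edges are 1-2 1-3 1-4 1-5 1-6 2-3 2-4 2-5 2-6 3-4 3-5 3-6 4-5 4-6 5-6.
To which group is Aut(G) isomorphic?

the symmetric group on 6 letters

All 6 vertices are pairwise adjacent: G = K_6. Every bijection on the vertex set is an automorphism of K_6; hence Aut(K_6) ≅ S_6, order 720.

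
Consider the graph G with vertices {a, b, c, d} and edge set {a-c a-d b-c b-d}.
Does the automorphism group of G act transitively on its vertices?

Yes

G is 2-regular and bipartite on 2^2 = 4 vertices with girth 4; it is the hypercube graph Q_2. Aut(Q_2) consists of the signed permutations of the 2 coordinate axes: 2! permutations times 2^2 sign flips, so |Aut| = 2^2·2! = 8. Under this action every vertex can be carried to every other, so G is vertex-transitive.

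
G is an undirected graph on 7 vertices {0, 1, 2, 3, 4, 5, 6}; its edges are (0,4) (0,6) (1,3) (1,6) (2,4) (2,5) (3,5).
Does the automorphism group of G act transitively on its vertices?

Yes

Every vertex has degree 2 and the graph is connected, so G is the 7-cycle C_7. The automorphisms of the 7-cycle are exactly the symmetries of a regular 7-gon: the dihedral group D_7, |D_7| = 14. This group acts transitively on the 7 vertices.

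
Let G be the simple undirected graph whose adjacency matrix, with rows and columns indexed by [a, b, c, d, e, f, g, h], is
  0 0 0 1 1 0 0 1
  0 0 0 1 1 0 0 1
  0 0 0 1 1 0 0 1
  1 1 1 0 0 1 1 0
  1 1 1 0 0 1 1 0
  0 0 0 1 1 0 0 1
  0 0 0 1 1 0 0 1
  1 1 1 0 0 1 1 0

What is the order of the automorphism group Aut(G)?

720

The vertices split by degree into {d, e, h} (degree 5) and {a, b, c, f, g} (degree 3); every edge runs between the two parts, so G is the complete bipartite graph K_{3,5}. Automorphisms preserve the bipartition setwise (since the parts differ in size) and act as S_5 × S_3 within it; |Aut| = 720.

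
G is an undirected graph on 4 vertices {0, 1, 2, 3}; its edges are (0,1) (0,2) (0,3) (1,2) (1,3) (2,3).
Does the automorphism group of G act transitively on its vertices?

Yes

All 4 vertices are pairwise adjacent: G = K_4. Every bijection on the vertex set is an automorphism of K_4; hence Aut(K_4) ≅ S_4, order 24. This group acts transitively on the 4 vertices.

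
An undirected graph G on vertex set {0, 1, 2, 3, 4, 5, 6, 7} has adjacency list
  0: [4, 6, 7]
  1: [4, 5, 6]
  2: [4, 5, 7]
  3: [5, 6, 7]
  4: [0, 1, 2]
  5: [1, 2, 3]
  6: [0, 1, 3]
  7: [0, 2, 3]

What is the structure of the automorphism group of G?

G is 3-regular and bipartite on 2^3 = 8 vertices with girth 4; it is the hypercube graph Q_3. The symmetry group of the 3-cube is the hyperoctahedral group B_3 = Z_2 ≀ S_3, of order 2^3·3! = 48.

the hyperoctahedral group B_3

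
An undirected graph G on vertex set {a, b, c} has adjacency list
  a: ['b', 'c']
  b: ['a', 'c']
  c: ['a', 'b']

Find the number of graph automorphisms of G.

All 3 vertices are pairwise adjacent: G = K_3. Every bijection on the vertex set is an automorphism of K_3; hence Aut(K_3) ≅ S_3, order 6.

6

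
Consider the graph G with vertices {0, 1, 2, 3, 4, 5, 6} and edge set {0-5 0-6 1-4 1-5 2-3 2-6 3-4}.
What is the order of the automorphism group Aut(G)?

14

G is 2-regular and connected on 7 vertices, i.e. the cycle C_7. The automorphisms of the 7-cycle are exactly the symmetries of a regular 7-gon: the dihedral group D_7, |D_7| = 14.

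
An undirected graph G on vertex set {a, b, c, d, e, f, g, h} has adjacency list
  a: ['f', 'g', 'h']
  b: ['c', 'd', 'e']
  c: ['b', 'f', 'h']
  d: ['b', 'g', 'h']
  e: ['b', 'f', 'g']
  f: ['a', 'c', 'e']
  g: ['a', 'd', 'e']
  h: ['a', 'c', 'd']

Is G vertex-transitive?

G is 3-regular and bipartite on 2^3 = 8 vertices with girth 4; it is the hypercube graph Q_3. The symmetry group of the 3-cube is the hyperoctahedral group B_3 = Z_2 ≀ S_3, of order 2^3·3! = 48. This group acts transitively on the 8 vertices.

Yes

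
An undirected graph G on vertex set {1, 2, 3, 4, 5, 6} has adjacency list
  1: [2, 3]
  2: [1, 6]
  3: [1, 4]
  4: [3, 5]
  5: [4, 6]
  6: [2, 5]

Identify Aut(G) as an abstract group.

G is 2-regular and connected on 6 vertices, i.e. the cycle C_6. C_6 has 6 rotations and 6 reflections, so Aut(C_6) ≅ D_6 of order 12.

D_6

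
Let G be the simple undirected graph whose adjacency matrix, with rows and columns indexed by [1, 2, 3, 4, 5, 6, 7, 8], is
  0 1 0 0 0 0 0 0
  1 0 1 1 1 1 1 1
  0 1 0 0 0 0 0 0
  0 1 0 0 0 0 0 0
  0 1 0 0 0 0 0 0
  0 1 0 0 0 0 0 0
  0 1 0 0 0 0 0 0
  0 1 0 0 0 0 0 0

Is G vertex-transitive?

Vertex 2 is the only vertex of degree 7, so every automorphism fixes it; G is not vertex-transitive.

No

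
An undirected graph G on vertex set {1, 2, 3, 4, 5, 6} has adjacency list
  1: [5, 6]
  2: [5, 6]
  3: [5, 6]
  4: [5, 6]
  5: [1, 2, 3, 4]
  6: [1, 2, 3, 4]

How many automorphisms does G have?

48

The vertices split by degree into {5, 6} (degree 4) and {1, 2, 3, 4} (degree 2); every edge runs between the two parts, so G is the complete bipartite graph K_{2,4}. The parts have unequal sizes, so no automorphism swaps them; each part is permuted independently, giving S_4 × S_2 of order 4!·2! = 48.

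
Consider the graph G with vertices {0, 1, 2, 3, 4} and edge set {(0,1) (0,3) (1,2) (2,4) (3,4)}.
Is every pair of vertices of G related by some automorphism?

Every vertex has degree 2 and the graph is connected, so G is the 5-cycle C_5. The automorphisms of the 5-cycle are exactly the symmetries of a regular 5-gon: the dihedral group D_5, |D_5| = 10. This group acts transitively on the 5 vertices.

Yes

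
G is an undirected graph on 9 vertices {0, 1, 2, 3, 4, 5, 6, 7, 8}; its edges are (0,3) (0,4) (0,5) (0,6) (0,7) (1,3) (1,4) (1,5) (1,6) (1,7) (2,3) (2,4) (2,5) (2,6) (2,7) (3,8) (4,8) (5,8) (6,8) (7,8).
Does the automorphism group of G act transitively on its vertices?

Automorphisms preserve degree, but G has vertices of degree 4 and vertices of degree 5; no automorphism maps one to the other, so G is not vertex-transitive.

No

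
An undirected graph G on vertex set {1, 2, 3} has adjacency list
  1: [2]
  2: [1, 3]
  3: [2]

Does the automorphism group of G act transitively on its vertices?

No

Vertex 2 is the only vertex of degree 2, so every automorphism fixes it; G is not vertex-transitive.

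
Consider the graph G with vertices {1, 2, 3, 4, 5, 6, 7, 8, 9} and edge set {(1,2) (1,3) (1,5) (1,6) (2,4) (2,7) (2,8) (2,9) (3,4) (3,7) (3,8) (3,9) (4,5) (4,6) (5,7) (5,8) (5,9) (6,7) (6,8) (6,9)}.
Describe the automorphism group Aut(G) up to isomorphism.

S_4 × S_5

The vertices split by degree into {2, 3, 5, 6} (degree 5) and {1, 4, 7, 8, 9} (degree 4); every edge runs between the two parts, so G is the complete bipartite graph K_{4,5}. Automorphisms preserve the bipartition setwise (since the parts differ in size) and act as S_4 × S_5 within it; |Aut| = 2880.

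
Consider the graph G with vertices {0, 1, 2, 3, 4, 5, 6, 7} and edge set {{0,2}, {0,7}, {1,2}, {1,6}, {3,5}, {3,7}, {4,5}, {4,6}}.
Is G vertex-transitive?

Yes

G is 2-regular and connected on 8 vertices, i.e. the cycle C_8. The automorphisms of the 8-cycle are exactly the symmetries of a regular 8-gon: the dihedral group D_8, |D_8| = 16. Under this action every vertex can be carried to every other, so G is vertex-transitive.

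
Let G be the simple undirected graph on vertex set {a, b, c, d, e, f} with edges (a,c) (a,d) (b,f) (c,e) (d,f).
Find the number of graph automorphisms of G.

2

The degree sequence is [2, 1, 2, 2, 1, 2]; the two degree-1 vertices b and e are the ends of a path, so G = P_6. The only nontrivial automorphism of a path is the end-to-end reflection, so Aut(G) ≅ Z_2.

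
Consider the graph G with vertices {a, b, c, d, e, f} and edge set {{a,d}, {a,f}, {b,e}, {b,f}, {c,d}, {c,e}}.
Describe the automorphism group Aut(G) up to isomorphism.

G is 2-regular and connected on 6 vertices, i.e. the cycle C_6. The automorphisms of the 6-cycle are exactly the symmetries of a regular 6-gon: the dihedral group D_6, |D_6| = 12.

D_6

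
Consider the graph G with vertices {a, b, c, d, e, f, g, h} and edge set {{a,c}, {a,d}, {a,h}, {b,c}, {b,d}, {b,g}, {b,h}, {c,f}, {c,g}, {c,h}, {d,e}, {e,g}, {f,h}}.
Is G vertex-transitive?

Vertex c is the only vertex of degree 5, so every automorphism fixes it; G is not vertex-transitive.

No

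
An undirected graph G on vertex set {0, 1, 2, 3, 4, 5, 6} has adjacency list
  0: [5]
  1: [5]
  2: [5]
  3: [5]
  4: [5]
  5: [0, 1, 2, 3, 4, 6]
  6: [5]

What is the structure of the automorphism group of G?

S_6

Vertex 5 has degree 6 and every other vertex has degree 1, so G is the star K_{1,6} with centre 5. Any automorphism fixes the centre and permutes the 6 leaves freely, so Aut(G) ≅ S_6 of order 6! = 720.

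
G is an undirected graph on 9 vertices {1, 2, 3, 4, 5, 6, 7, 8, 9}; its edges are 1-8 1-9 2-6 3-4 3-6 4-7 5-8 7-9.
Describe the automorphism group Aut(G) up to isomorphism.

The degree sequence is [2, 1, 2, 2, 1, 2, 2, 2, 2]; the two degree-1 vertices 2 and 5 are the ends of a path, so G = P_9. A path has exactly one nontrivial symmetry — reversal — giving Aut(G) of order 2.

Z_2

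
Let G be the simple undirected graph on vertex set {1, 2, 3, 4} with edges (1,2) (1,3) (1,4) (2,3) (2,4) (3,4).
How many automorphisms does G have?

24

All 4 vertices are pairwise adjacent: G = K_4. Every bijection on the vertex set is an automorphism of K_4; hence Aut(K_4) ≅ S_4, order 24.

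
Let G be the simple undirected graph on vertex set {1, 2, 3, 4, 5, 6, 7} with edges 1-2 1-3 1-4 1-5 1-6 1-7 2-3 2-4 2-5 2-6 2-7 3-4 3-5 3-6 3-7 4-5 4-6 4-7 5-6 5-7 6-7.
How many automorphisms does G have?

Every vertex has degree 6, so G is the complete graph K_7. Every bijection on the vertex set is an automorphism of K_7; hence Aut(K_7) ≅ S_7, order 5040.

5040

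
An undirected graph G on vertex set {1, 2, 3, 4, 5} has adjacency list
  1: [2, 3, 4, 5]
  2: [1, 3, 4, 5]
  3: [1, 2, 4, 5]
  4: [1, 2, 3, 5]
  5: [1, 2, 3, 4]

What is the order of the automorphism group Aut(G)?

120

All 5 vertices are pairwise adjacent: G = K_5. Every bijection on the vertex set is an automorphism of K_5; hence Aut(K_5) ≅ S_5, order 120.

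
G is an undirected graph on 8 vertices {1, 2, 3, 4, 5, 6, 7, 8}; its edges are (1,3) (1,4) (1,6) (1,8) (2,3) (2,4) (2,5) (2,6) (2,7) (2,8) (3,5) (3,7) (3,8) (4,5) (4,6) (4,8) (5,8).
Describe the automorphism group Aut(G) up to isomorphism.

1

Degrees alone do not determine every vertex (e.g. 1 and 5 both have degree 4), but their neighbour-degree multisets differ: N(1) has degrees [3, 5, 5, 5] while N(5) has degrees [5, 5, 5, 6]. Repeating this refinement separates all vertices, so the only automorphism is the identity.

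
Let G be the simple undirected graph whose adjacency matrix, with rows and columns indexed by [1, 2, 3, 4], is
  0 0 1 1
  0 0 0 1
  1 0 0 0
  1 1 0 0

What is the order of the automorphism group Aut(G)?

2

The degree sequence is [2, 1, 1, 2]; the two degree-1 vertices 2 and 3 are the ends of a path, so G = P_4. The only nontrivial automorphism of a path is the end-to-end reflection, so Aut(G) ≅ Z_2.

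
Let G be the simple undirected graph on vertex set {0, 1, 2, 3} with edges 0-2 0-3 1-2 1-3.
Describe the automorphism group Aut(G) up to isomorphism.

G is 2-regular and bipartite with parts {2, 3} and {0, 1} (each part is independent and every cross-pair is an edge), so G = K_{2,2}. Each part can be permuted independently (S_2 × S_2) and the two equal-size parts can also be swapped, giving (S_2 × S_2) ⋊ Z_2 of order 2·(2!)² = 8.

S_2 ≀ Z_2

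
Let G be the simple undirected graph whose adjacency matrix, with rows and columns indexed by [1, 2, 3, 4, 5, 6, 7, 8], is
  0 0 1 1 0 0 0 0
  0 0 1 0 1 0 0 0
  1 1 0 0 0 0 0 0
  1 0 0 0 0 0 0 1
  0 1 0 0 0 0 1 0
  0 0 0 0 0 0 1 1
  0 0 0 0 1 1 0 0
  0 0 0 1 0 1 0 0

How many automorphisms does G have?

Every vertex has degree 2 and the graph is connected, so G is the 8-cycle C_8. The automorphisms of the 8-cycle are exactly the symmetries of a regular 8-gon: the dihedral group D_8, |D_8| = 16.

16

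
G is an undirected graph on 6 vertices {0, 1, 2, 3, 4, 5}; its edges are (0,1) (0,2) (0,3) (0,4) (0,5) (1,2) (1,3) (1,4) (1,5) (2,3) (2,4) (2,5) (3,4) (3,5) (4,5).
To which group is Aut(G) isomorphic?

the symmetric group on 6 letters

Every vertex has degree 5, so G is the complete graph K_6. Any permutation of the 6 vertices preserves K_6, so Aut(K_6) = S_6 of order 6! = 720.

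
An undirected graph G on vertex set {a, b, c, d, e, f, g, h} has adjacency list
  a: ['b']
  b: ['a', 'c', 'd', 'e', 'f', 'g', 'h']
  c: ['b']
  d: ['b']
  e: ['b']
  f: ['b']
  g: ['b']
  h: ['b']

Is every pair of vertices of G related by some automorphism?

Vertex b is the only vertex of degree 7, so every automorphism fixes it; G is not vertex-transitive.

No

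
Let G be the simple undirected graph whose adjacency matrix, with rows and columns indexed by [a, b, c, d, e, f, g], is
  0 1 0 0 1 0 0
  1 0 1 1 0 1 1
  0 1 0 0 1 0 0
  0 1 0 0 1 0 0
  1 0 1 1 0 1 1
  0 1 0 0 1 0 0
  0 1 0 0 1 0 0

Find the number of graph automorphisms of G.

The vertices split by degree into {b, e} (degree 5) and {a, c, d, f, g} (degree 2); every edge runs between the two parts, so G is the complete bipartite graph K_{2,5}. Automorphisms preserve the bipartition setwise (since the parts differ in size) and act as S_5 × S_2 within it; |Aut| = 240.

240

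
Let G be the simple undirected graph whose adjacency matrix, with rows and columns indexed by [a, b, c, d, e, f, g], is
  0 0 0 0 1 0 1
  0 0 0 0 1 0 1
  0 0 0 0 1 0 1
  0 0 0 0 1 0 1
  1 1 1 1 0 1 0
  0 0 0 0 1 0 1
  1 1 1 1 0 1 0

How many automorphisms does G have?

240

The vertices split by degree into {e, g} (degree 5) and {a, b, c, d, f} (degree 2); every edge runs between the two parts, so G is the complete bipartite graph K_{2,5}. The parts have unequal sizes, so no automorphism swaps them; each part is permuted independently, giving S_5 × S_2 of order 5!·2! = 240.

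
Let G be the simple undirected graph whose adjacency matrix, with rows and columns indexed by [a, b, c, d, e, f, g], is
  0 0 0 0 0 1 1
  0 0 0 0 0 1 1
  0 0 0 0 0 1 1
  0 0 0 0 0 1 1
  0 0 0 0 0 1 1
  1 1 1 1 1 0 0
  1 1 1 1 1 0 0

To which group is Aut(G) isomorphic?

S_5 × S_2

The vertices split by degree into {f, g} (degree 5) and {a, b, c, d, e} (degree 2); every edge runs between the two parts, so G is the complete bipartite graph K_{2,5}. Automorphisms preserve the bipartition setwise (since the parts differ in size) and act as S_5 × S_2 within it; |Aut| = 240.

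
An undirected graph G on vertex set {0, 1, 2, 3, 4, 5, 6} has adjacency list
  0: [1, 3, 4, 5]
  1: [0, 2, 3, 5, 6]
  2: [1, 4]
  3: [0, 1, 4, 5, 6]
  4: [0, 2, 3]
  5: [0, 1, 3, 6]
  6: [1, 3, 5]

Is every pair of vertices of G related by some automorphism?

No

Vertex 2 is the only vertex of degree 2, so every automorphism fixes it; G is not vertex-transitive.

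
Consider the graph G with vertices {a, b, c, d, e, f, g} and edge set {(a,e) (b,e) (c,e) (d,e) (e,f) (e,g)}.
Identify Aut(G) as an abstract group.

S_6

Vertex e has degree 6 and every other vertex has degree 1, so G is the star K_{1,6} with centre e. The 6 leaves are pairwise interchangeable while the centre is fixed, giving Aut(G) = S_6.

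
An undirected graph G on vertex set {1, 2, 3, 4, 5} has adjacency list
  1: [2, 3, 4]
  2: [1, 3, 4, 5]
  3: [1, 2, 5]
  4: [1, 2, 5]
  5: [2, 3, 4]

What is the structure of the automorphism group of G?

Vertex 2 is the unique vertex of degree 4; the remaining 4 vertices each have degree 3 and induce a cycle, so G is the wheel on 5 vertices with hub 2. Every automorphism fixes the hub and acts on the rim 4-cycle, so Aut(G) ≅ Aut(C_4) = D_4 of order 8.

the dihedral group of order 8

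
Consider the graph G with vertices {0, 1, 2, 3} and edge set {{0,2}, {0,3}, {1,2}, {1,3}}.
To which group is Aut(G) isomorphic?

the dihedral group of order 8

Every vertex has degree 2 and the graph is connected, so G is the 4-cycle C_4. The automorphisms of the 4-cycle are exactly the symmetries of a regular 4-gon: the dihedral group D_4, |D_4| = 8.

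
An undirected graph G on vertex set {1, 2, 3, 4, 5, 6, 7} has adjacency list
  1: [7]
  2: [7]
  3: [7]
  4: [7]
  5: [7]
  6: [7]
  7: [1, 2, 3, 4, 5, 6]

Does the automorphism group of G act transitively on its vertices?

Vertex 7 is the only vertex of degree 6, so every automorphism fixes it; G is not vertex-transitive.

No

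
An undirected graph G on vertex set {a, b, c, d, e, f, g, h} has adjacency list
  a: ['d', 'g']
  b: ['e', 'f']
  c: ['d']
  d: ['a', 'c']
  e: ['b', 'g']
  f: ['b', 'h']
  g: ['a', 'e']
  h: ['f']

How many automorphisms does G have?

The degree sequence is [2, 2, 1, 2, 2, 2, 2, 1]; the two degree-1 vertices c and h are the ends of a path, so G = P_8. A path has exactly one nontrivial symmetry — reversal — giving Aut(G) of order 2.

2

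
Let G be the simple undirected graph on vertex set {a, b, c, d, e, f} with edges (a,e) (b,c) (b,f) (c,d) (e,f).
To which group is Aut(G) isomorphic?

C_2

The degree sequence is [1, 2, 2, 1, 2, 2]; the two degree-1 vertices a and d are the ends of a path, so G = P_6. A path has exactly one nontrivial symmetry — reversal — giving Aut(G) of order 2.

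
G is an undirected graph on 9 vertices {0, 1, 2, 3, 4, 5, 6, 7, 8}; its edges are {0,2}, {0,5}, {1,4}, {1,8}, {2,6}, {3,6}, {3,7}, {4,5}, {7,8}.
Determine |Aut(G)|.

Every vertex has degree 2 and the graph is connected, so G is the 9-cycle C_9. The automorphisms of the 9-cycle are exactly the symmetries of a regular 9-gon: the dihedral group D_9, |D_9| = 18.

18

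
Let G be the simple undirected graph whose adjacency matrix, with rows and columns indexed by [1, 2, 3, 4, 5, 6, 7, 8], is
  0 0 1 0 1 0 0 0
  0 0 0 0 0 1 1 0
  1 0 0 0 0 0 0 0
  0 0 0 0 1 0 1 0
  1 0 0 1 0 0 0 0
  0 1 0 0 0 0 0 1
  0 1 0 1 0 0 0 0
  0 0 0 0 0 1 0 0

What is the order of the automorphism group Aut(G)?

2

The degree sequence is [2, 2, 1, 2, 2, 2, 2, 1]; the two degree-1 vertices 3 and 8 are the ends of a path, so G = P_8. The only nontrivial automorphism of a path is the end-to-end reflection, so Aut(G) ≅ Z_2.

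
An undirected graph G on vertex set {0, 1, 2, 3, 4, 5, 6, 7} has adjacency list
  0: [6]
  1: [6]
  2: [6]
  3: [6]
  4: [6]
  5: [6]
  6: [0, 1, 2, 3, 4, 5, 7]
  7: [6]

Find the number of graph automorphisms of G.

Vertex 6 has degree 7 and every other vertex has degree 1, so G is the star K_{1,7} with centre 6. The 7 leaves are pairwise interchangeable while the centre is fixed, giving Aut(G) = S_7.

5040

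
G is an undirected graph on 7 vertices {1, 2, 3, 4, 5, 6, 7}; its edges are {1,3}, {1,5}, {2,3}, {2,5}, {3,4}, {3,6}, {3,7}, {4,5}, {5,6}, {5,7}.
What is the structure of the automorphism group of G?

S_5 × S_2

The vertices split by degree into {3, 5} (degree 5) and {1, 2, 4, 6, 7} (degree 2); every edge runs between the two parts, so G is the complete bipartite graph K_{2,5}. The parts have unequal sizes, so no automorphism swaps them; each part is permuted independently, giving S_5 × S_2 of order 5!·2! = 240.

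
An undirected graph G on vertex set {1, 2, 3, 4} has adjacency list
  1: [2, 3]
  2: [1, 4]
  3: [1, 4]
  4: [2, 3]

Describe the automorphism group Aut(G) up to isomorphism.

the dihedral group of order 8

G is 2-regular and connected on 4 vertices, i.e. the cycle C_4. The automorphisms of the 4-cycle are exactly the symmetries of a regular 4-gon: the dihedral group D_4, |D_4| = 8.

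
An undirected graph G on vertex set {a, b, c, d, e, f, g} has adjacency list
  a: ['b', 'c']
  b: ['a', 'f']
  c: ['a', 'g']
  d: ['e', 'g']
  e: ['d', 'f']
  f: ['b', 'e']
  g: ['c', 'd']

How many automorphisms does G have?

Every vertex has degree 2 and the graph is connected, so G is the 7-cycle C_7. The automorphisms of the 7-cycle are exactly the symmetries of a regular 7-gon: the dihedral group D_7, |D_7| = 14.

14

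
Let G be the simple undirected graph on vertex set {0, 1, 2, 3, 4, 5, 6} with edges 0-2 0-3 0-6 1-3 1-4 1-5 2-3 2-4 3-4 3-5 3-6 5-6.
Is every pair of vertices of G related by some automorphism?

No

Vertex 3 is the only vertex of degree 6, so every automorphism fixes it; G is not vertex-transitive.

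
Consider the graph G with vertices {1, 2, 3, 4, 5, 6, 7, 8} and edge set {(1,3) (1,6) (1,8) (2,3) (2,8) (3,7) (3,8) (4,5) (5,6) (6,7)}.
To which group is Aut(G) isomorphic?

1

The degree sequence is [3, 2, 4, 1, 2, 3, 2, 3]. Checking the degree-preserving permutations of the vertex set shows that none except the identity preserves every edge, so Aut(G) is trivial.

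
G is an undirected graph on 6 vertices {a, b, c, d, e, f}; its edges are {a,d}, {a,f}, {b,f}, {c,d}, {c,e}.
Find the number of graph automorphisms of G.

The degree sequence is [2, 1, 2, 2, 1, 2]; the two degree-1 vertices b and e are the ends of a path, so G = P_6. A path has exactly one nontrivial symmetry — reversal — giving Aut(G) of order 2.

2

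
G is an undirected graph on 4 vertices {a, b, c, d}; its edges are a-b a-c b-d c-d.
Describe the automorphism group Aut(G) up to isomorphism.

Every vertex has degree 2 and the graph is connected, so G is the 4-cycle C_4. C_4 has 4 rotations and 4 reflections, so Aut(C_4) ≅ D_4 of order 8.

the dihedral group of order 8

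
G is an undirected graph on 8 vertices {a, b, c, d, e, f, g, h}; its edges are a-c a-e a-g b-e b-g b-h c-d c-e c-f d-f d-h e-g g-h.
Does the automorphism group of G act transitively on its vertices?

Vertex f is the only vertex of degree 2, so every automorphism fixes it; G is not vertex-transitive.

No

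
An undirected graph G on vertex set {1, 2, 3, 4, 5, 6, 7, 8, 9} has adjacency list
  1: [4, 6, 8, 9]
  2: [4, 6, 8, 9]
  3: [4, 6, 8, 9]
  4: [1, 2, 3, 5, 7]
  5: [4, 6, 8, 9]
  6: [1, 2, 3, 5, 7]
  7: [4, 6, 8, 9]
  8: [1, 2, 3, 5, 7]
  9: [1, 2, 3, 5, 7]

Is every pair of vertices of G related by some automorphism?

Automorphisms preserve degree, but G has vertices of degree 4 and vertices of degree 5; no automorphism maps one to the other, so G is not vertex-transitive.

No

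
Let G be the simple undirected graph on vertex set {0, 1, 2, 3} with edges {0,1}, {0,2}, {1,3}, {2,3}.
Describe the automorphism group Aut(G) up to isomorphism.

G is 2-regular and connected on 4 vertices, i.e. the cycle C_4. C_4 has 4 rotations and 4 reflections, so Aut(C_4) ≅ D_4 of order 8.

D_4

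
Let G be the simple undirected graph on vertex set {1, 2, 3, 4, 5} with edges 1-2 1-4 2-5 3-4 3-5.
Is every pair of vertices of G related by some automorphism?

Yes

Every vertex has degree 2 and the graph is connected, so G is the 5-cycle C_5. C_5 has 5 rotations and 5 reflections, so Aut(C_5) ≅ D_5 of order 10. Under this action every vertex can be carried to every other, so G is vertex-transitive.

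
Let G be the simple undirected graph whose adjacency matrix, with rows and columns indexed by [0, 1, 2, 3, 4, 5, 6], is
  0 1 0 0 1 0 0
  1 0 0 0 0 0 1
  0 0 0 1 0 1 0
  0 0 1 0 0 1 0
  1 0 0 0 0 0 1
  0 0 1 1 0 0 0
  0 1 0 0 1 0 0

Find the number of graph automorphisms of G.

G has two connected components, {0, 1, 4, 6} and {2, 3, 5}; each is 2-regular, so G = C_4 ⊔ C_3. The components are non-isomorphic (different sizes), so Aut(G) = Aut(C_4) × Aut(C_3) = D_4 × D_3 of order 8·6 = 48.

48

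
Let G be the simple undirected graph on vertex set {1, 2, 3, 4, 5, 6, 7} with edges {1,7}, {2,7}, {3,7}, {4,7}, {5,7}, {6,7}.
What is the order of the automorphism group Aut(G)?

720

Vertex 7 has degree 6 and every other vertex has degree 1, so G is the star K_{1,6} with centre 7. Any automorphism fixes the centre and permutes the 6 leaves freely, so Aut(G) ≅ S_6 of order 6! = 720.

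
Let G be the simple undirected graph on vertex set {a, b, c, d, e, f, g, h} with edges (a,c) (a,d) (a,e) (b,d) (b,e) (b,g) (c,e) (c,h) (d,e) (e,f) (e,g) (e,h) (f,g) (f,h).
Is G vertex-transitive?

No

Vertex e is the only vertex of degree 7, so every automorphism fixes it; G is not vertex-transitive.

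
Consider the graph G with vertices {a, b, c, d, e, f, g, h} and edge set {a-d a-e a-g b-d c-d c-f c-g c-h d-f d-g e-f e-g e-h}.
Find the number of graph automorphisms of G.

1

The degree sequence is [3, 1, 4, 5, 4, 3, 4, 2]. Checking the degree-preserving permutations of the vertex set shows that none except the identity preserves every edge, so Aut(G) is trivial.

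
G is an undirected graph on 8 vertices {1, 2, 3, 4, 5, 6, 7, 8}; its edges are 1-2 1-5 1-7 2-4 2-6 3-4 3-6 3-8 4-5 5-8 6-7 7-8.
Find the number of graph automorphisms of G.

48

G is 3-regular and bipartite on 2^3 = 8 vertices with girth 4; it is the hypercube graph Q_3. The symmetry group of the 3-cube is the hyperoctahedral group B_3 = Z_2 ≀ S_3, of order 2^3·3! = 48.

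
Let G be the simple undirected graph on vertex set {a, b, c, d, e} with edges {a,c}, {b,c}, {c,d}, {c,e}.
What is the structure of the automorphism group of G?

the symmetric group on 4 letters

Vertex c has degree 4 and every other vertex has degree 1, so G is the star K_{1,4} with centre c. Any automorphism fixes the centre and permutes the 4 leaves freely, so Aut(G) ≅ S_4 of order 4! = 24.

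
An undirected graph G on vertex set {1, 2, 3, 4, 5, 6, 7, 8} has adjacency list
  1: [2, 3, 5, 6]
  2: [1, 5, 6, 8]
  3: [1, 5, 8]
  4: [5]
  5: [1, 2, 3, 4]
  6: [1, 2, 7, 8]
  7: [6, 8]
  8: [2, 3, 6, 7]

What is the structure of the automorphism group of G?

1

Degrees alone do not determine every vertex (e.g. 1 and 2 both have degree 4), but their neighbour-degree multisets differ: N(1) has degrees [3, 4, 4, 4] while N(2) has degrees [4, 4, 4, 4]. Repeating this refinement separates all vertices, so the only automorphism is the identity.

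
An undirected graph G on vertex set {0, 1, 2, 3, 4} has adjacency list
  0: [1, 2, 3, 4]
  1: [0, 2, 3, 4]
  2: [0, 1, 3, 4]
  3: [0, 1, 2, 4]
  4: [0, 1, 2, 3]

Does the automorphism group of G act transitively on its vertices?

Yes

All 5 vertices are pairwise adjacent: G = K_5. Every bijection on the vertex set is an automorphism of K_5; hence Aut(K_5) ≅ S_5, order 120. This group acts transitively on the 5 vertices.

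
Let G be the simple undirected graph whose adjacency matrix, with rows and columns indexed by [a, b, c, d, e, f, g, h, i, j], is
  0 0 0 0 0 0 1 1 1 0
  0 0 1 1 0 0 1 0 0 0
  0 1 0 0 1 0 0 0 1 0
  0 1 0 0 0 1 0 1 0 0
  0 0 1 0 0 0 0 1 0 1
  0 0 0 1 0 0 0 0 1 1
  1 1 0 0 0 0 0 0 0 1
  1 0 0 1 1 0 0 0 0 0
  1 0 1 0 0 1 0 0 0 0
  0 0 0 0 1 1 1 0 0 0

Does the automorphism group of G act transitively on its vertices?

Yes

G is 3-regular on 10 vertices with no triangles and no 4-cycles (girth 5): this is the Petersen graph. Viewing the Petersen graph as the Kneser graph K(5,2) — vertices are 2-subsets of {1,…,5}, edges join disjoint pairs — its automorphisms are exactly the permutations of the 5-element set, so Aut ≅ S_5 of order 120. This group acts transitively on the 10 vertices.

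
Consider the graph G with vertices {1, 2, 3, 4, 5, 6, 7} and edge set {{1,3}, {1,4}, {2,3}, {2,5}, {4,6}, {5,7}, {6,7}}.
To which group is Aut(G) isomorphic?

G is 2-regular and connected on 7 vertices, i.e. the cycle C_7. C_7 has 7 rotations and 7 reflections, so Aut(C_7) ≅ D_7 of order 14.

D_7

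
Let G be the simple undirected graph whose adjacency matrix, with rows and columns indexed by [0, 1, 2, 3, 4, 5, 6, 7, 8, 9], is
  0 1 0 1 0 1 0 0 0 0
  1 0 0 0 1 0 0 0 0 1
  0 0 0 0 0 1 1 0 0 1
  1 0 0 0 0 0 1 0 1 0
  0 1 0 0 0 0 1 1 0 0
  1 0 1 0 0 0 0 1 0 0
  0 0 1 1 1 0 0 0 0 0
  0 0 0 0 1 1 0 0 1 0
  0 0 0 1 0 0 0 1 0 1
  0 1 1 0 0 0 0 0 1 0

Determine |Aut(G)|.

120

G is 3-regular on 10 vertices with no triangles and no 4-cycles (girth 5): this is the Petersen graph. It is a classical fact that the Petersen graph has automorphism group S_5 (order 120), arising from its description as the Kneser graph K(5,2).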